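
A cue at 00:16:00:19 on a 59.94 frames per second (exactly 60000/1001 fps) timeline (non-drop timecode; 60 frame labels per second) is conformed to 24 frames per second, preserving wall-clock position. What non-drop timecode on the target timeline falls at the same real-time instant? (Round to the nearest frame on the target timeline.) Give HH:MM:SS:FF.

00:16:01:07

Source frame index: (0×3600 + 16×60 + 0) × 60 + 19 = 57619.
Real time: 57619 / (60000/1001) = 57676619/60000 s.
Target frame: (57676619/60000) × (24) = 57676619/2500 ≈ 23070.648 → 23071.
At 24 labels/s: frame 23071 → 00:16:01:07.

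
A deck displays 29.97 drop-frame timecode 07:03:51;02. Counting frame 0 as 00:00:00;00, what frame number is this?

Complete 10-minute blocks: 42, each 17982 frames → 755244.
Remaining 3 whole minutes in the current block: 1800 + 2 × 1798 = 5396 frames.
Within the current minute: 51 × 30 + 2 − 2 = 1530 (labels ;00/;01 skipped at this minute). Total = 755244 + 5396 + 1530 = 762170.

762170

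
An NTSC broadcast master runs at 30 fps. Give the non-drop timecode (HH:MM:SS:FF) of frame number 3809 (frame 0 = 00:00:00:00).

00:02:06:29

3809 ÷ 30 = 126 full seconds, remainder 29 frames.
126 s = 0 h 2 min 6 s.
Timecode: 00:02:06:29.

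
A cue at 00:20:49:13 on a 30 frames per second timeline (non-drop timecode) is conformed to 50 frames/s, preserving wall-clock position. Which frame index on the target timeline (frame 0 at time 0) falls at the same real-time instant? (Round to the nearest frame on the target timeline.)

frame 62472

Source frame index: (0×3600 + 20×60 + 49) × 30 + 13 = 37483.
Real time: 37483 / (30) = 37483/30 s.
Target frame: (37483/30) × (50) = 187415/3 ≈ 62471.667 → 62472.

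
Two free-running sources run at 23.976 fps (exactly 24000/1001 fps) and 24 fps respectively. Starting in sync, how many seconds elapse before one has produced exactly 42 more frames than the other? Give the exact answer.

1751.75 seconds

The gap grows by |24 − 24000/1001| = 24/1001 frames per second.
Time for a 42-frame gap: 42 ÷ (24/1001) = 1751.75 s.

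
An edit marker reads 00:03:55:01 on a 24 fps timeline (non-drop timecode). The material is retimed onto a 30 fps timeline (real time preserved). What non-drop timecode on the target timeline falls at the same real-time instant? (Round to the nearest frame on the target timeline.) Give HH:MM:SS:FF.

Source frame index: (0×3600 + 3×60 + 55) × 24 + 1 = 5641.
Real time: 5641 / (24) = 5641/24 s.
Target frame: (5641/24) × (30) = 28205/4 ≈ 7051.250 → 7051.
At 30 labels/s: frame 7051 → 00:03:55:01.

00:03:55:01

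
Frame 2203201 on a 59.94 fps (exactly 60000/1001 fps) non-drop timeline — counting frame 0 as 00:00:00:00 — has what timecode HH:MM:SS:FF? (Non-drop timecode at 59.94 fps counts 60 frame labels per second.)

10:12:00:01

2203201 ÷ 60 = 36720 full seconds, remainder 1 frame.
36720 s = 10 h 12 min 0 s.
Timecode: 10:12:00:01.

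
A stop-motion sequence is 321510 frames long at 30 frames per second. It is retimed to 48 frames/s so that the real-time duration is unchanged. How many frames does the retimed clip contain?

514416 frames

Target frames = source frames × (target rate / source rate) = 321510 × (48)/(30) = 321510 × 8/5 = 514416.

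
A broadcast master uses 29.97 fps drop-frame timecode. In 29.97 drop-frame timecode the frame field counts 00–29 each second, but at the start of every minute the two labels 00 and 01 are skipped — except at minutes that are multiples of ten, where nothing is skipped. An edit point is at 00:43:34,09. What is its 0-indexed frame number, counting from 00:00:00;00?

As if non-drop at 30 labels/s: (0 × 3600 + 43 × 60 + 34) × 30 + 9 = 78429.
Minute boundaries passed: 43; those not divisible by 10: 43 − 4 = 39; dropped labels = 2 × 39 = 78.
Actual frame index = 78429 − 78 = 78351.

78351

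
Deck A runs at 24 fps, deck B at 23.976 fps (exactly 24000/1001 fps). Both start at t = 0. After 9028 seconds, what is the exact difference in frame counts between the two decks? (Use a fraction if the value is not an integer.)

216672/1001 frames

A emits 24 × 9028 = 216672 frames; B emits 24000/1001 × 9028 = 216672000/1001.
Difference = 216672/1001 frames (≈ 216.4555); B is behind A.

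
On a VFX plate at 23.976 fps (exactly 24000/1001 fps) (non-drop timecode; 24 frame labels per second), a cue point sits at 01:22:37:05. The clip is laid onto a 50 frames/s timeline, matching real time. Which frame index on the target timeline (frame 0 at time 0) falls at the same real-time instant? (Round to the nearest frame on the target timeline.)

frame 248108

Source frame index: (1×3600 + 22×60 + 37) × 24 + 5 = 118973.
Real time: 118973 / (24000/1001) = 119091973/24000 s.
Target frame: (119091973/24000) × (50) = 119091973/480 ≈ 248108.277 → 248108.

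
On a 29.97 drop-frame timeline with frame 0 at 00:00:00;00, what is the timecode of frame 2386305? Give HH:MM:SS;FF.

22:07:03;05

Ten DF minutes hold 17982 frames, so frame 2386305 lies in block 132 (frames 2373624–2391605) with 12681 frames into that block.
The block's first minute is 1800 frames and the rest 1798 each; 12681 frames reaches minute 7, so 132 × 18 + 7 × 2 = 2390 labels have been skipped so far.
Adding those back, label number 2386305 + 2390 = 2388695 at 30 labels/s is 79623 s + 5 f = 22 h 7 min 3 s frame 5, i.e. 22:07:03;05.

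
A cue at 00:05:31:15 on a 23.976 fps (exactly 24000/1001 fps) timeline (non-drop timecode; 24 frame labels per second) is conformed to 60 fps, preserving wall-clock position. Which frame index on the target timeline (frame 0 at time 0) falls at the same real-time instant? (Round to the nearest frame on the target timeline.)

Source frame index: (0×3600 + 5×60 + 31) × 24 + 15 = 7959.
Real time: 7959 / (24000/1001) = 2655653/8000 s.
Target frame: (2655653/8000) × (60) = 7966959/400 ≈ 19917.397 → 19917.

frame 19917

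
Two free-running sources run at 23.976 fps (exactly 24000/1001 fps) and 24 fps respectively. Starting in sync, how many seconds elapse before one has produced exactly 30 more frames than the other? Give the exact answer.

The gap grows by |24 − 24000/1001| = 24/1001 frames per second.
Time for a 30-frame gap: 30 ÷ (24/1001) = 1251.25 s.

1251.25 seconds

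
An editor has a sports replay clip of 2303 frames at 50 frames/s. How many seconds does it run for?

Running time = 2303 / (50) = 46.06 s.

46.06 seconds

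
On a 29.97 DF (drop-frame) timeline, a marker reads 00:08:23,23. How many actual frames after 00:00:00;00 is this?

Complete 10-minute blocks: 0, each 17982 frames → 0.
Remaining 8 whole minutes in the current block: 1800 + 7 × 1798 = 14386 frames.
Within the current minute: 23 × 30 + 23 − 2 = 711 (labels ;00/;01 skipped at this minute). Total = 0 + 14386 + 711 = 15097.

15097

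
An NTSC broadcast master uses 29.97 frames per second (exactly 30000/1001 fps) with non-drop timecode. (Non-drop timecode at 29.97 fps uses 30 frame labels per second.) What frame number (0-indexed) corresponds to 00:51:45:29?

93179

Total seconds to the label: (0 × 3600 + 51 × 60 + 45) = 3105.
Frame index = 3105 × 30 + 29 = 93179.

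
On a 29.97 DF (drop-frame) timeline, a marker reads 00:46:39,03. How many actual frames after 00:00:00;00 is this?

Complete 10-minute blocks: 4, each 17982 frames → 71928.
Remaining 6 whole minutes in the current block: 1800 + 5 × 1798 = 10790 frames.
Within the current minute: 39 × 30 + 3 − 2 = 1171 (labels ;00/;01 skipped at this minute). Total = 71928 + 10790 + 1171 = 83889.

83889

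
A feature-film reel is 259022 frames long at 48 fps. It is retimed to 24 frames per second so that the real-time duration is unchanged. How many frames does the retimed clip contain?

129511 frames

Frames at target rate = 259022 × (24) / (48) = 129511.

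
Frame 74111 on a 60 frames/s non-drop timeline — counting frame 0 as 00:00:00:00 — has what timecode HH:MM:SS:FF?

74111 ÷ 60 = 1235 full seconds, remainder 11 frames.
1235 s = 0 h 20 min 35 s.
Timecode: 00:20:35:11.

00:20:35:11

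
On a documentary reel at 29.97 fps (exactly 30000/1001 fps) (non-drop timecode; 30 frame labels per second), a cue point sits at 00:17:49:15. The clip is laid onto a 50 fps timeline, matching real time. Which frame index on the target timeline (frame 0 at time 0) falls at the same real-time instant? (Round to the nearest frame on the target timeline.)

frame 53528

Source frame index: (0×3600 + 17×60 + 49) × 30 + 15 = 32085.
Real time: 32085 / (30000/1001) = 2141139/2000 s.
Target frame: (2141139/2000) × (50) = 2141139/40 ≈ 53528.475 → 53528.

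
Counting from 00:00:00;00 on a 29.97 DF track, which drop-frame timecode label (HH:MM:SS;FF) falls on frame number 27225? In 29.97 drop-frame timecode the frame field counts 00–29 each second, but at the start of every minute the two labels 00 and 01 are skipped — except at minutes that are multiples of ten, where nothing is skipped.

00:15:08;13

Ten DF minutes hold 17982 frames, so frame 27225 lies in block 1 (frames 17982–35963) with 9243 frames into that block.
The block's first minute is 1800 frames and the rest 1798 each; 9243 frames reaches minute 5, so 1 × 18 + 5 × 2 = 28 labels have been skipped so far.
Adding those back, label number 27225 + 28 = 27253 at 30 labels/s is 908 s + 13 f = 0 h 15 min 8 s frame 13, i.e. 00:15:08;13.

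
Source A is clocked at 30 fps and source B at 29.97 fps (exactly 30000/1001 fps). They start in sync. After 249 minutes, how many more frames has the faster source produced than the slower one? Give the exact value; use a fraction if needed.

448200/1001 frames

249 min = 14940 s.
A emits 30 × 14940 = 448200 frames; B emits 30000/1001 × 14940 = 448200000/1001.
Difference = 448200/1001 frames (≈ 447.7522); B is behind A.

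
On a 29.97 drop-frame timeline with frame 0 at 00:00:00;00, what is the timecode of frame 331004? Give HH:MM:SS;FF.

03:04:04;16

Each 10-minute DF block holds 10 × 60 × 30 − 9 × 2 = 17982 frames. 331004 ÷ 17982 → 18 full blocks, remainder 7328.
Within the partial block the first minute is 1800 frames and each further minute 1798, so 4 further minute boundaries passed. Total skipped labels = 18 × 18 + 2 × 4 = 332.
Non-drop label index = 331004 + 332 = 331336; at 30 labels/s that is 03:04:04:16, i.e. DF 03:04:04;16.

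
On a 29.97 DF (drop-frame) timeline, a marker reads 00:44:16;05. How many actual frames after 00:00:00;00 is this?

79605

Complete 10-minute blocks: 4, each 17982 frames → 71928.
Remaining 4 whole minutes in the current block: 1800 + 3 × 1798 = 7194 frames.
Within the current minute: 16 × 30 + 5 − 2 = 483 (labels ;00/;01 skipped at this minute). Total = 71928 + 7194 + 483 = 79605.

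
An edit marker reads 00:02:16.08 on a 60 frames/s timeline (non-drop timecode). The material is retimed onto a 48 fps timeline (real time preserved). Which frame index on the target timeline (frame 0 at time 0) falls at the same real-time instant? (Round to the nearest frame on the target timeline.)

frame 6534

Source frame index: (0×3600 + 2×60 + 16) × 60 + 8 = 8168.
Real time: 8168 / (60) = 2042/15 s.
Target frame: (2042/15) × (48) = 32672/5 ≈ 6534.400 → 6534.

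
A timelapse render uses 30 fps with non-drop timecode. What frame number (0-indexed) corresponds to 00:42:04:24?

Total seconds to the label: (0 × 3600 + 42 × 60 + 4) = 2524.
Frame index = 2524 × 30 + 24 = 75744.

frame 75744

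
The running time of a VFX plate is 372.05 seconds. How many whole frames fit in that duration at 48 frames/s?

17858 frames

Frames = 372.05 × 48 = 89292/5 ≈ 17858.4000.
Complete frames: 17858.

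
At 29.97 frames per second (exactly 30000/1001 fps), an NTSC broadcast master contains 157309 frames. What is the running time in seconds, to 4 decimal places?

Running time = 157309 × 1001/30000 = 157466309/30000 s ≈ 5248.8770 s.

5248.8770 seconds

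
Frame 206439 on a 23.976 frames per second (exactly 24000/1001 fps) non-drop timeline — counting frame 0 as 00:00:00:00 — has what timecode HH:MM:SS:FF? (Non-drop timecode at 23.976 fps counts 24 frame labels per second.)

02:23:21:15

206439 ÷ 24 = 8601 full seconds, remainder 15 frames.
8601 s = 2 h 23 min 21 s.
Timecode: 02:23:21:15.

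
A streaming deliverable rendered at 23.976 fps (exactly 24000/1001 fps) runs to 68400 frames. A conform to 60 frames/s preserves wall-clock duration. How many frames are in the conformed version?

171171 frames

Target frames = source frames × (target rate / source rate) = 68400 × (60)/(24000/1001) = 68400 × 1001/400 = 171171.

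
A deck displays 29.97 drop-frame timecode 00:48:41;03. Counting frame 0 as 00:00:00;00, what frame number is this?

As if non-drop at 30 labels/s: (0 × 3600 + 48 × 60 + 41) × 30 + 3 = 87633.
Minute boundaries passed: 48; those not divisible by 10: 48 − 4 = 44; dropped labels = 2 × 44 = 88.
Actual frame index = 87633 − 88 = 87545.

87545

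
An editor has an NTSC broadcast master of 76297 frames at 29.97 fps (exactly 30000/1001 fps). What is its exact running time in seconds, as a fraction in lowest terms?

Running time = 76297 ÷ (30000/1001) = 76297 × 1001/30000 = 76373297/30000 s.

76373297/30000 seconds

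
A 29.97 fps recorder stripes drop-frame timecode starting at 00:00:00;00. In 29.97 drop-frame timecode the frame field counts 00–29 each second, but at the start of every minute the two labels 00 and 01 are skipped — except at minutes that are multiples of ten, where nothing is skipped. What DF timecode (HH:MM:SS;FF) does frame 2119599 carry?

Each 10-minute DF block holds 10 × 60 × 30 − 9 × 2 = 17982 frames. 2119599 ÷ 17982 → 117 full blocks, remainder 15705.
Within the partial block the first minute is 1800 frames and each further minute 1798, so 8 further minute boundaries passed. Total skipped labels = 18 × 117 + 2 × 8 = 2122.
Non-drop label index = 2119599 + 2122 = 2121721; at 30 labels/s that is 19:38:44:01, i.e. DF 19:38:44;01.

19:38:44;01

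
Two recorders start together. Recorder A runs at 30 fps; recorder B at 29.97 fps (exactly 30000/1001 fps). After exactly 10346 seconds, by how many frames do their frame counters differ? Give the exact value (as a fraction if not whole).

44340/143 frames

A emits 30 × 10346 = 310380 frames; B emits 30000/1001 × 10346 = 44340000/143.
Difference = 44340/143 frames (≈ 310.0699); B is behind A.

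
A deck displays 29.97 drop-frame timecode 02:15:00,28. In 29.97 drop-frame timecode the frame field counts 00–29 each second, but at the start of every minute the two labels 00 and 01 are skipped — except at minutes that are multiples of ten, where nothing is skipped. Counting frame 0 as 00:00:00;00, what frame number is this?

As if non-drop at 30 labels/s: (2 × 3600 + 15 × 60 + 0) × 30 + 28 = 243028.
Minute boundaries passed: 135; those not divisible by 10: 135 − 13 = 122; dropped labels = 2 × 122 = 244.
Actual frame index = 243028 − 244 = 242784.

242784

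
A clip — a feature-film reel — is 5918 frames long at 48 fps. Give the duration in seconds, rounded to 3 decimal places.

Running time = 5918 × 1/48 = 2959/24 s ≈ 123.292 s.

123.292 seconds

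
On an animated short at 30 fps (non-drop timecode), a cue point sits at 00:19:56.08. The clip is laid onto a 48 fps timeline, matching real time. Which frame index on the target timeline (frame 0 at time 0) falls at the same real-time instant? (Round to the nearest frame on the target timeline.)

Source frame index: (0×3600 + 19×60 + 56) × 30 + 8 = 35888.
Real time: 35888 / (30) = 17944/15 s.
Target frame: (17944/15) × (48) = 287104/5 ≈ 57420.800 → 57421.

frame 57421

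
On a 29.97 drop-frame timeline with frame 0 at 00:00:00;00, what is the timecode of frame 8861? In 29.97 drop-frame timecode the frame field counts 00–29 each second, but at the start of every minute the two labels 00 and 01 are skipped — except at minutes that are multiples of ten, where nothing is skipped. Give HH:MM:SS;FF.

Each 10-minute DF block holds 10 × 60 × 30 − 9 × 2 = 17982 frames. 8861 ÷ 17982 → 0 full blocks, remainder 8861.
Within the partial block the first minute is 1800 frames and each further minute 1798, so 4 further minute boundaries passed. Total skipped labels = 18 × 0 + 2 × 4 = 8.
Non-drop label index = 8861 + 8 = 8869; at 30 labels/s that is 00:04:55:19, i.e. DF 00:04:55;19.

00:04:55;19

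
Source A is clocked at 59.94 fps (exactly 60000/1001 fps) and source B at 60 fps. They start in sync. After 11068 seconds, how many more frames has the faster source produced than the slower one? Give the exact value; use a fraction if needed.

664080/1001 frames

A emits 60000/1001 × 11068 = 664080000/1001 frames; B emits 60 × 11068 = 664080.
Difference = 664080/1001 frames (≈ 663.4166); B is ahead of A.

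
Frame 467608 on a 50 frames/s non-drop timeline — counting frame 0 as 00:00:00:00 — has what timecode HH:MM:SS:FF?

02:35:52:08

467608 ÷ 50 = 9352 full seconds, remainder 8 frames.
9352 s = 2 h 35 min 52 s.
Timecode: 02:35:52:08.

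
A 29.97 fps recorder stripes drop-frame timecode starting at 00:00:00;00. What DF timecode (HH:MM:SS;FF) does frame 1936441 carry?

17:56:52;19

Ten DF minutes hold 17982 frames, so frame 1936441 lies in block 107 (frames 1924074–1942055) with 12367 frames into that block.
The block's first minute is 1800 frames and the rest 1798 each; 12367 frames reaches minute 6, so 107 × 18 + 6 × 2 = 1938 labels have been skipped so far.
Adding those back, label number 1936441 + 1938 = 1938379 at 30 labels/s is 64612 s + 19 f = 17 h 56 min 52 s frame 19, i.e. 17:56:52;19.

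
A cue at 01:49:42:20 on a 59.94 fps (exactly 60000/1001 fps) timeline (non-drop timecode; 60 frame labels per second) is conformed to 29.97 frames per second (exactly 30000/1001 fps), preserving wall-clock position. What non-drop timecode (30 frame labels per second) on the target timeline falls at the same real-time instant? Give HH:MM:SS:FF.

Source frame index: (1×3600 + 49×60 + 42) × 60 + 20 = 394940.
Real time: 394940 / (60000/1001) = 19766747/3000 s.
Target frame: (19766747/3000) × (30000/1001) = 197470.
At 30 labels/s: frame 197470 → 01:49:42:10.

01:49:42:10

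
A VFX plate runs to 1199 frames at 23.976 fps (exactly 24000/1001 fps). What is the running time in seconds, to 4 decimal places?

Running time = 1199 × 1001/24000 = 1200199/24000 s ≈ 50.0083 s.

50.0083 seconds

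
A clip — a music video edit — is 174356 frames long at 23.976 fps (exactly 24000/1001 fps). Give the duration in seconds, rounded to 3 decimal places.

7272.098 seconds

Running time = 174356 × 1001/24000 = 43632589/6000 s ≈ 7272.098 s.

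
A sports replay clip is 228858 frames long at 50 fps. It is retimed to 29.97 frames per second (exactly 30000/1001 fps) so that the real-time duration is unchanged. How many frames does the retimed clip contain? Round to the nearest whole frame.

Frames at target rate = 228858 × (30000/1001) / (50) = 19616400/143 ≈ 137177.622.
Nearest whole frame: 137178.

137178 frames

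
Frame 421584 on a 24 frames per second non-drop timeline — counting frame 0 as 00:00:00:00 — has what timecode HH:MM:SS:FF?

421584 ÷ 24 = 17566 full seconds, remainder 0 frames.
17566 s = 4 h 52 min 46 s.
Timecode: 04:52:46:00.

04:52:46:00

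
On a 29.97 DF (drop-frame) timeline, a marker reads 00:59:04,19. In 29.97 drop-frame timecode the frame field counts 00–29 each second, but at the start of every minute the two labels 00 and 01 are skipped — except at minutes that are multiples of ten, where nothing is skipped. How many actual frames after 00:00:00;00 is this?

106231

As if non-drop at 30 labels/s: (0 × 3600 + 59 × 60 + 4) × 30 + 19 = 106339.
Minute boundaries passed: 59; those not divisible by 10: 59 − 5 = 54; dropped labels = 2 × 54 = 108.
Actual frame index = 106339 − 108 = 106231.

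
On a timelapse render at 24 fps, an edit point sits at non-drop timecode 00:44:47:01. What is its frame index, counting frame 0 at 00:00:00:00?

frame 64489

Total seconds to the label: (0 × 3600 + 44 × 60 + 47) = 2687.
Frame index = 2687 × 24 + 1 = 64489.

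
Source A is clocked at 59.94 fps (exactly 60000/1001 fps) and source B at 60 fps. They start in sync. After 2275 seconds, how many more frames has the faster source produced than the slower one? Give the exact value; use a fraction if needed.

A emits 60000/1001 × 2275 = 1500000/11 frames; B emits 60 × 2275 = 136500.
Difference = 1500/11 frames (≈ 136.3636); B is ahead of A.

1500/11 frames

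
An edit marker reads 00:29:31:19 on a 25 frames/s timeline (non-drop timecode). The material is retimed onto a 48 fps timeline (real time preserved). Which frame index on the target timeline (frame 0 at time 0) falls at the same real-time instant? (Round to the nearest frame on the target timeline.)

Source frame index: (0×3600 + 29×60 + 31) × 25 + 19 = 44294.
Real time: 44294 / (25) = 44294/25 s.
Target frame: (44294/25) × (48) = 2126112/25 ≈ 85044.480 → 85044.

frame 85044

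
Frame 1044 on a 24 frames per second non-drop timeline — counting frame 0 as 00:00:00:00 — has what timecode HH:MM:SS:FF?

1044 ÷ 24 = 43 full seconds, remainder 12 frames.
43 s = 0 h 0 min 43 s.
Timecode: 00:00:43:12.

00:00:43:12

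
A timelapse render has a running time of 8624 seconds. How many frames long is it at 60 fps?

517440 frames

Frames = 8624 × 60 = 517440.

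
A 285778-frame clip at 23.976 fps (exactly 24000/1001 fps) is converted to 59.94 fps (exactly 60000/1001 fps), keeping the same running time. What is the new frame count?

714445 frames

Target frames = source frames × (target rate / source rate) = 285778 × (60000/1001)/(24000/1001) = 285778 × 5/2 = 714445.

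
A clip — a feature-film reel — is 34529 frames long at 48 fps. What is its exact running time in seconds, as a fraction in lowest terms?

Running time = 34529 ÷ (48) = 34529 × 1/48 = 34529/48 s.

34529/48 seconds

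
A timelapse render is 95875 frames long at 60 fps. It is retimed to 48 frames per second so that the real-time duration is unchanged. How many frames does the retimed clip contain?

Frames at target rate = 95875 × (48) / (60) = 76700.

76700 frames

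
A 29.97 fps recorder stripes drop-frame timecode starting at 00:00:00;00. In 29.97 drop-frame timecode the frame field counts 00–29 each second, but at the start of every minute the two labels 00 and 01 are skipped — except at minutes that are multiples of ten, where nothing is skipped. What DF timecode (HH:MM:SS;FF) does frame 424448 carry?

Each 10-minute DF block holds 10 × 60 × 30 − 9 × 2 = 17982 frames. 424448 ÷ 17982 → 23 full blocks, remainder 10862.
Within the partial block the first minute is 1800 frames and each further minute 1798, so 6 further minute boundaries passed. Total skipped labels = 18 × 23 + 2 × 6 = 426.
Non-drop label index = 424448 + 426 = 424874; at 30 labels/s that is 03:56:02:14, i.e. DF 03:56:02;14.

03:56:02;14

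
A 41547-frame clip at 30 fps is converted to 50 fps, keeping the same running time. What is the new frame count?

Target frames = source frames × (target rate / source rate) = 41547 × (50)/(30) = 41547 × 5/3 = 69245.

69245 frames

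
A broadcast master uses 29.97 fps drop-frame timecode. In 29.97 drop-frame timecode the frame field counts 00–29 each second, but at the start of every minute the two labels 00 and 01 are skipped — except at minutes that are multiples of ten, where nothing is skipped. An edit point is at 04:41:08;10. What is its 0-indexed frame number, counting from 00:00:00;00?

As if non-drop at 30 labels/s: (4 × 3600 + 41 × 60 + 8) × 30 + 10 = 506050.
Minute boundaries passed: 281; those not divisible by 10: 281 − 28 = 253; dropped labels = 2 × 253 = 506.
Actual frame index = 506050 − 506 = 505544.

505544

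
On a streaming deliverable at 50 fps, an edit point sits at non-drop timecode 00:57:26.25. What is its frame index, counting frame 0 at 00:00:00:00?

frame 172325

Total seconds to the label: (0 × 3600 + 57 × 60 + 26) = 3446.
Frame index = 3446 × 50 + 25 = 172325.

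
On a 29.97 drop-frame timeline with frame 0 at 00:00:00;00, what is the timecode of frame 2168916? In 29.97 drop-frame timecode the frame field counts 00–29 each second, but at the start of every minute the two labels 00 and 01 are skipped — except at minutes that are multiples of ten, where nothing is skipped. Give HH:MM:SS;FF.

Each 10-minute DF block holds 10 × 60 × 30 − 9 × 2 = 17982 frames. 2168916 ÷ 17982 → 120 full blocks, remainder 11076.
Within the partial block the first minute is 1800 frames and each further minute 1798, so 6 further minute boundaries passed. Total skipped labels = 18 × 120 + 2 × 6 = 2172.
Non-drop label index = 2168916 + 2172 = 2171088; at 30 labels/s that is 20:06:09:18, i.e. DF 20:06:09;18.

20:06:09;18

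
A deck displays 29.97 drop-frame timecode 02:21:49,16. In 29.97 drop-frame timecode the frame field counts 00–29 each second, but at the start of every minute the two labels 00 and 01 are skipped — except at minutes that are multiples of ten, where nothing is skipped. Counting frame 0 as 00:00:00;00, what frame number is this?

255032

As if non-drop at 30 labels/s: (2 × 3600 + 21 × 60 + 49) × 30 + 16 = 255286.
Minute boundaries passed: 141; those not divisible by 10: 141 − 14 = 127; dropped labels = 2 × 127 = 254.
Actual frame index = 255286 − 254 = 255032.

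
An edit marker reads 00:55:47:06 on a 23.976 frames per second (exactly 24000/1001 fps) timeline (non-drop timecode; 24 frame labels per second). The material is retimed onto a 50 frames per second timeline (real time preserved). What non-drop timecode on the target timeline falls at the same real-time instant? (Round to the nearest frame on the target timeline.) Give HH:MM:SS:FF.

00:55:50:30

Source frame index: (0×3600 + 55×60 + 47) × 24 + 6 = 80334.
Real time: 80334 / (24000/1001) = 13402389/4000 s.
Target frame: (13402389/4000) × (50) = 13402389/80 ≈ 167529.862 → 167530.
At 50 labels/s: frame 167530 → 00:55:50:30.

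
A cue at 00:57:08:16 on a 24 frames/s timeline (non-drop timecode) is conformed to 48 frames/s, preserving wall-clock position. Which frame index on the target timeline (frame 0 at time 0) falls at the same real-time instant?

Source frame index: (0×3600 + 57×60 + 8) × 24 + 16 = 82288.
Real time: 82288 / (24) = 10286/3 s.
Target frame: (10286/3) × (48) = 164576.

frame 164576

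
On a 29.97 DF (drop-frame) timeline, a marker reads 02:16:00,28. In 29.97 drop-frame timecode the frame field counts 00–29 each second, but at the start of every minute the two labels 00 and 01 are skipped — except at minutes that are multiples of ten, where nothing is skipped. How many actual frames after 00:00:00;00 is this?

244582

As if non-drop at 30 labels/s: (2 × 3600 + 16 × 60 + 0) × 30 + 28 = 244828.
Minute boundaries passed: 136; those not divisible by 10: 136 − 13 = 123; dropped labels = 2 × 123 = 246.
Actual frame index = 244828 − 246 = 244582.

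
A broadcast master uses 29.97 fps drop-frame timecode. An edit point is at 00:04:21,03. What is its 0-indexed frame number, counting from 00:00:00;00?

Complete 10-minute blocks: 0, each 17982 frames → 0.
Remaining 4 whole minutes in the current block: 1800 + 3 × 1798 = 7194 frames.
Within the current minute: 21 × 30 + 3 − 2 = 631 (labels ;00/;01 skipped at this minute). Total = 0 + 7194 + 631 = 7825.

7825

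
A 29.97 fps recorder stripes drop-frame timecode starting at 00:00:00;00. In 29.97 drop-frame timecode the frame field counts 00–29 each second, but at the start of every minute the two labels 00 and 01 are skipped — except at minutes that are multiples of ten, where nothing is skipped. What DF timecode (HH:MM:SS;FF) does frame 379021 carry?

03:30:46;19

Ten DF minutes hold 17982 frames, so frame 379021 lies in block 21 (frames 377622–395603) with 1399 frames into that block.
The block's first minute is 1800 frames and the rest 1798 each; 1399 frames reaches minute 0, so 21 × 18 + 0 × 2 = 378 labels have been skipped so far.
Adding those back, label number 379021 + 378 = 379399 at 30 labels/s is 12646 s + 19 f = 3 h 30 min 46 s frame 19, i.e. 03:30:46;19.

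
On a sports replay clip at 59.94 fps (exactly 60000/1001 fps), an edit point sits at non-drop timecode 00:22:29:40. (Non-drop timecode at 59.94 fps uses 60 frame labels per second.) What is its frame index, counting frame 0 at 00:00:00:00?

80980

Total seconds to the label: (0 × 3600 + 22 × 60 + 29) = 1349.
Frame index = 1349 × 60 + 40 = 80980.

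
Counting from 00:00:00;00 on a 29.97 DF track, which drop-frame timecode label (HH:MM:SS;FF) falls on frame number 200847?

Ten DF minutes hold 17982 frames, so frame 200847 lies in block 11 (frames 197802–215783) with 3045 frames into that block.
The block's first minute is 1800 frames and the rest 1798 each; 3045 frames reaches minute 1, so 11 × 18 + 1 × 2 = 200 labels have been skipped so far.
Adding those back, label number 200847 + 200 = 201047 at 30 labels/s is 6701 s + 17 f = 1 h 51 min 41 s frame 17, i.e. 01:51:41;17.

01:51:41;17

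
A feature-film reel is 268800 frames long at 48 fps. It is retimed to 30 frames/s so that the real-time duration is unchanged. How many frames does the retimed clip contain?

168000 frames

Target frames = source frames × (target rate / source rate) = 268800 × (30)/(48) = 268800 × 5/8 = 168000.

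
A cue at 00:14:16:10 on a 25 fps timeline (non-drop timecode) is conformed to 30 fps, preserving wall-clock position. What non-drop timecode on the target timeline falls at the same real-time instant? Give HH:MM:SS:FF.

00:14:16:12

Source frame index: (0×3600 + 14×60 + 16) × 25 + 10 = 21410.
Real time: 21410 / (25) = 4282/5 s.
Target frame: (4282/5) × (30) = 25692.
At 30 labels/s: frame 25692 → 00:14:16:12.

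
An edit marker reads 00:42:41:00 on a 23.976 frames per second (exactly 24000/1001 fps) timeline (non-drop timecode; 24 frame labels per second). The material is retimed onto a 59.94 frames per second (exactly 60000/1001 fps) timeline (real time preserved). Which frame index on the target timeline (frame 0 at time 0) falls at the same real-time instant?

frame 153660

Source frame index: (0×3600 + 42×60 + 41) × 24 + 0 = 61464.
Real time: 61464 / (24000/1001) = 2563561/1000 s.
Target frame: (2563561/1000) × (60000/1001) = 153660.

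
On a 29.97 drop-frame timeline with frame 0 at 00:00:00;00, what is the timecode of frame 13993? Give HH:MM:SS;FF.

00:07:46;27

Ten DF minutes hold 17982 frames, so frame 13993 lies in block 0 (frames 0–17981) with 13993 frames into that block.
The block's first minute is 1800 frames and the rest 1798 each; 13993 frames reaches minute 7, so 0 × 18 + 7 × 2 = 14 labels have been skipped so far.
Adding those back, label number 13993 + 14 = 14007 at 30 labels/s is 466 s + 27 f = 0 h 7 min 46 s frame 27, i.e. 00:07:46;27.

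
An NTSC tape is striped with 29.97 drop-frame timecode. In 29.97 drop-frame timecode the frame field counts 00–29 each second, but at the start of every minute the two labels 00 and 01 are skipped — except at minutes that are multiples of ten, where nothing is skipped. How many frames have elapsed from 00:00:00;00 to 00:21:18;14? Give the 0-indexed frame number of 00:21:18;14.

38316

Complete 10-minute blocks: 2, each 17982 frames → 35964.
Remaining 1 whole minute in the current block: 1800 + 0 × 1798 = 1800 frames.
Within the current minute: 18 × 30 + 14 − 2 = 552 (labels ;00/;01 skipped at this minute). Total = 35964 + 1800 + 552 = 38316.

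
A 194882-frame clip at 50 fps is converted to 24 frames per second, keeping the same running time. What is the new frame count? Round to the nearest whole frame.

Frames at target rate = 194882 × (24) / (50) = 2338584/25 ≈ 93543.360.
Nearest whole frame: 93543.

93543 frames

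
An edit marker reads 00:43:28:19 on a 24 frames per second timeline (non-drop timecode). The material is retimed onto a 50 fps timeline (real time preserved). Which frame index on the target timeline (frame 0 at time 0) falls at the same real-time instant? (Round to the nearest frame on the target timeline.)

Source frame index: (0×3600 + 43×60 + 28) × 24 + 19 = 62611.
Real time: 62611 / (24) = 62611/24 s.
Target frame: (62611/24) × (50) = 1565275/12 ≈ 130439.583 → 130440.

frame 130440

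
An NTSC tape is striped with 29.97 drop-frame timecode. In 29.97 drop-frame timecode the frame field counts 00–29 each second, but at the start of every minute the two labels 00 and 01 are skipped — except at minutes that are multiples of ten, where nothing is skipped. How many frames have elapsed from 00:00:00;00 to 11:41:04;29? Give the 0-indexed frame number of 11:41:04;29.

1260687

As if non-drop at 30 labels/s: (11 × 3600 + 41 × 60 + 4) × 30 + 29 = 1261949.
Minute boundaries passed: 701; those not divisible by 10: 701 − 70 = 631; dropped labels = 2 × 631 = 1262.
Actual frame index = 1261949 − 1262 = 1260687.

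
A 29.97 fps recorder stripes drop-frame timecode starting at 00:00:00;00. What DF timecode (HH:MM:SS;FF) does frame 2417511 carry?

22:24:24;11

Each 10-minute DF block holds 10 × 60 × 30 − 9 × 2 = 17982 frames. 2417511 ÷ 17982 → 134 full blocks, remainder 7923.
Within the partial block the first minute is 1800 frames and each further minute 1798, so 4 further minute boundaries passed. Total skipped labels = 18 × 134 + 2 × 4 = 2420.
Non-drop label index = 2417511 + 2420 = 2419931; at 30 labels/s that is 22:24:24:11, i.e. DF 22:24:24;11.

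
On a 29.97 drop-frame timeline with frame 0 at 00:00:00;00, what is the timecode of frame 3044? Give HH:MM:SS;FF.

Each 10-minute DF block holds 10 × 60 × 30 − 9 × 2 = 17982 frames. 3044 ÷ 17982 → 0 full blocks, remainder 3044.
Within the partial block the first minute is 1800 frames and each further minute 1798, so 1 further minute boundary passed. Total skipped labels = 18 × 0 + 2 × 1 = 2.
Non-drop label index = 3044 + 2 = 3046; at 30 labels/s that is 00:01:41:16, i.e. DF 00:01:41;16.

00:01:41;16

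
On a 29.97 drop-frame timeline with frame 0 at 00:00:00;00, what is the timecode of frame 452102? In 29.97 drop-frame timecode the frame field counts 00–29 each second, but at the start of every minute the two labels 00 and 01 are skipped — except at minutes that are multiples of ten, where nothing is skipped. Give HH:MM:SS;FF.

Each 10-minute DF block holds 10 × 60 × 30 − 9 × 2 = 17982 frames. 452102 ÷ 17982 → 25 full blocks, remainder 2552.
Within the partial block the first minute is 1800 frames and each further minute 1798, so 1 further minute boundary passed. Total skipped labels = 18 × 25 + 2 × 1 = 452.
Non-drop label index = 452102 + 452 = 452554; at 30 labels/s that is 04:11:25:04, i.e. DF 04:11:25;04.

04:11:25;04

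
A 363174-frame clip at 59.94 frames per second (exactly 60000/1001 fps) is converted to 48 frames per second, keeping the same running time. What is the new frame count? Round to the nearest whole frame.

290830 frames

Frames at target rate = 363174 × (48) / (60000/1001) = 181768587/625 ≈ 290829.739.
Nearest whole frame: 290830.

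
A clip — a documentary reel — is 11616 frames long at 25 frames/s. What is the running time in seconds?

464.64 seconds

Running time = 11616 / (25) = 464.64 s.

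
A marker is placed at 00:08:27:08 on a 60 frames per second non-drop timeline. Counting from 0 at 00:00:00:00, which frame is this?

frame 30428

Total seconds to the label: (0 × 3600 + 8 × 60 + 27) = 507.
Frame index = 507 × 60 + 8 = 30428.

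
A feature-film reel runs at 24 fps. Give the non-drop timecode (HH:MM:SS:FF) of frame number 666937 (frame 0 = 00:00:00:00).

666937 ÷ 24 = 27789 full seconds, remainder 1 frame.
27789 s = 7 h 43 min 9 s.
Timecode: 07:43:09:01.

07:43:09:01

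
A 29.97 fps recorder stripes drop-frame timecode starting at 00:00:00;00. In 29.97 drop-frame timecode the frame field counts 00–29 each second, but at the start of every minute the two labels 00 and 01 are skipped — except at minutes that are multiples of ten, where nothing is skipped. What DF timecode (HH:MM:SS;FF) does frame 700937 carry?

Ten DF minutes hold 17982 frames, so frame 700937 lies in block 38 (frames 683316–701297) with 17621 frames into that block.
The block's first minute is 1800 frames and the rest 1798 each; 17621 frames reaches minute 9, so 38 × 18 + 9 × 2 = 702 labels have been skipped so far.
Adding those back, label number 700937 + 702 = 701639 at 30 labels/s is 23387 s + 29 f = 6 h 29 min 47 s frame 29, i.e. 06:29:47;29.

06:29:47;29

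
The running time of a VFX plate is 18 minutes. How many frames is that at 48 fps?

51840 frames

18 min = 1080 s.
Frames = 1080 × 48 = 51840.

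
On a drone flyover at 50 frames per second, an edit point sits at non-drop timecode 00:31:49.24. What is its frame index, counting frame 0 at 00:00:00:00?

Total seconds to the label: (0 × 3600 + 31 × 60 + 49) = 1909.
Frame index = 1909 × 50 + 24 = 95474.

95474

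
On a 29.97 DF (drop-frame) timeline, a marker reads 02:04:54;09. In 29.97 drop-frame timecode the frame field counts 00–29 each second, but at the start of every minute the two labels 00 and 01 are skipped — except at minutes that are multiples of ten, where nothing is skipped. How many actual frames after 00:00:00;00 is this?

224605

Complete 10-minute blocks: 12, each 17982 frames → 215784.
Remaining 4 whole minutes in the current block: 1800 + 3 × 1798 = 7194 frames.
Within the current minute: 54 × 30 + 9 − 2 = 1627 (labels ;00/;01 skipped at this minute). Total = 215784 + 7194 + 1627 = 224605.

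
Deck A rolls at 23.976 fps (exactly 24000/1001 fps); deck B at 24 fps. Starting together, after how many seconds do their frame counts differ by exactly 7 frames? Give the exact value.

The gap grows by |24 − 24000/1001| = 24/1001 frames per second.
Time for a 7-frame gap: 7 ÷ (24/1001) = 7007/24 s.

7007/24 seconds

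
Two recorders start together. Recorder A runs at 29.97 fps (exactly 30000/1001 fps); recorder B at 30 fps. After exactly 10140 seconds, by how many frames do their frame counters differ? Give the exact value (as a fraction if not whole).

23400/77 frames

A emits 30000/1001 × 10140 = 23400000/77 frames; B emits 30 × 10140 = 304200.
Difference = 23400/77 frames (≈ 303.8961); B is ahead of A.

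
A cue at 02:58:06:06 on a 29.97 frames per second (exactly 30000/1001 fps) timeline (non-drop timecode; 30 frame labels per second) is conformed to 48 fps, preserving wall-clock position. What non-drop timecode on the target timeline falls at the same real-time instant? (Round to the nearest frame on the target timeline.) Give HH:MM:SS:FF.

Source frame index: (2×3600 + 58×60 + 6) × 30 + 6 = 320586.
Real time: 320586 / (30000/1001) = 53484431/5000 s.
Target frame: (53484431/5000) × (48) = 320906586/625 ≈ 513450.538 → 513451.
At 48 labels/s: frame 513451 → 02:58:16:43.

02:58:16:43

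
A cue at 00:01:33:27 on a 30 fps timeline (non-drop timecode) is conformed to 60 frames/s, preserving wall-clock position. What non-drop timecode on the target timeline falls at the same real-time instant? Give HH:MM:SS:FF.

Source frame index: (0×3600 + 1×60 + 33) × 30 + 27 = 2817.
Real time: 2817 / (30) = 939/10 s.
Target frame: (939/10) × (60) = 5634.
At 60 labels/s: frame 5634 → 00:01:33:54.

00:01:33:54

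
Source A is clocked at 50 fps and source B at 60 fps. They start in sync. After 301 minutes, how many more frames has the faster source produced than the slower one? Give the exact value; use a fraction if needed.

301 min = 18060 s.
A emits 50 × 18060 = 903000 frames; B emits 60 × 18060 = 1083600.
Difference = 180600 frames; B is ahead of A.

180600 frames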